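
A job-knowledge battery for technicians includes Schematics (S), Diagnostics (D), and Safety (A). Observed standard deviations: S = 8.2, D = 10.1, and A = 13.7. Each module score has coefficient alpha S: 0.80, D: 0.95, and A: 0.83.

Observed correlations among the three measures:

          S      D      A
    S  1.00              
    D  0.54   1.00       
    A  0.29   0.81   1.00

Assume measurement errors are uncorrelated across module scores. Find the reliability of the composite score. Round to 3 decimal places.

0.931

Var(S+D+A) = 8.2² + 10.1² + 13.7² + 2·[8.2·10.1·0.54 + 8.2·13.7·0.29 + 10.1·13.7·0.81] = 356.94 + 378.762 = 735.702.
Under uncorrelated errors the observed covariances equal the true-score covariances, so only the own-variance terms attenuate.
True-score variance = [8.2²·0.80 + 10.1²·0.95 + 13.7²·0.83] + 378.762 = 306.484 + 378.762 = 685.246.
Reliability = 685.246 / 735.702 = 0.931.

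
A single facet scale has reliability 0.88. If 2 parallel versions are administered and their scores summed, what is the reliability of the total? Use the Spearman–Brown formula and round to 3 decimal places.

0.936

ρ_k = kρ / (1 + (k−1)ρ) = 2·0.88 / (1 + 1·0.88) = 1.760 / 1.880 = 0.936.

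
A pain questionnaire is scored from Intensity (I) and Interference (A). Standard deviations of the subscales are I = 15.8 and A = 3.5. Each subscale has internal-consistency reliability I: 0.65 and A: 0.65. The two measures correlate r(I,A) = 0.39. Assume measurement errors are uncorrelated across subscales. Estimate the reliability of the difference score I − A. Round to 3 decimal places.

0.581

Var(I−A) = 15.8² + 3.5² − 2·15.8·3.5·0.39 = 261.89 − 43.134 = 218.756.
With uncorrelated errors the cross-covariances are all true-score covariance, so they carry over unchanged; only the diagonal terms shrink to ρᵢσᵢ².
True-score variance = [15.8²·0.65 + 3.5²·0.65] − 43.134 = 170.229 − 43.134 = 127.095.
Reliability = 127.095 / 218.756 = 0.581.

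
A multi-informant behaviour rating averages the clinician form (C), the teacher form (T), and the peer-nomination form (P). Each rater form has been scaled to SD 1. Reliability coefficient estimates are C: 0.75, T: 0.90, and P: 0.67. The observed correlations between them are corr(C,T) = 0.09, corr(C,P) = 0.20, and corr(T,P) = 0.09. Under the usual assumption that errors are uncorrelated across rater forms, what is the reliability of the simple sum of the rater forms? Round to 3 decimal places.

Var(C+T+P) = 3 + 2·[0.09 + 0.20 + 0.09] = 3 + 0.76 = 3.76.
Under uncorrelated errors the observed covariances equal the true-score covariances, so only the own-variance terms attenuate.
True-score variance = [0.75 + 0.90 + 0.67] + 0.76 = 2.32 + 0.76 = 3.08.
Reliability = 3.08 / 3.76 = 0.819.

0.819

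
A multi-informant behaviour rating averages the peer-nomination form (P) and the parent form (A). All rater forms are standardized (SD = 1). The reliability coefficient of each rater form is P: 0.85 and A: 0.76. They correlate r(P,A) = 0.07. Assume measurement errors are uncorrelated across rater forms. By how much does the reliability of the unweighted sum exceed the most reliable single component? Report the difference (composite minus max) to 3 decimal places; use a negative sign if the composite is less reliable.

Var(sum) = 2 + 0.14 = 2.14; true-score variance = 1.61 + 0.14 = 1.75; composite reliability = 0.8178.
Max component reliability = 0.8500.
Difference = 0.8178 − 0.8500 = -0.032.

-0.032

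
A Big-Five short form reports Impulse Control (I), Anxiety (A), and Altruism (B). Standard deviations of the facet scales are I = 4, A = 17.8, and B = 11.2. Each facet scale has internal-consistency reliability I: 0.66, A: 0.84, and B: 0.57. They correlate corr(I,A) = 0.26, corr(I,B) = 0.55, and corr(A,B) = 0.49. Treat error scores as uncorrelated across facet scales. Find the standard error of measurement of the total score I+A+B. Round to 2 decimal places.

Var(total) = 458.28 + 281.677 = 739.957.
True-score variance = 348.206 + 281.677 = 629.883, so reliability = 0.8512.
Error variance = 739.957 − 629.883 = 110.074; SEM = √110.074 = 10.49.

10.49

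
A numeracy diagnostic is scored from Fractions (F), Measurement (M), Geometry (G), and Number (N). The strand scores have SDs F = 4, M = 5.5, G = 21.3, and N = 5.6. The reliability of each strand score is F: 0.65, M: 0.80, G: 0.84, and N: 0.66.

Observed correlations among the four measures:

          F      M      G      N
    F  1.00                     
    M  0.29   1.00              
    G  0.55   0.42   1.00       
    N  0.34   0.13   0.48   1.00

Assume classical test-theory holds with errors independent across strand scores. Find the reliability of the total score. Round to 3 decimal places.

Var(F+M+G+N) = 4² + 5.5² + 21.3² + 5.6² + 2·[4·5.5·0.29 + 4·21.3·0.55 + 4·5.6·0.34 + 5.5·21.3·0.42 + 5.5·5.6·0.13 + 21.3·5.6·0.48] = 531.3 + 342.635 = 873.935.
With uncorrelated errors the cross-covariances are all true-score covariance, so they carry over unchanged; only the diagonal terms shrink to ρᵢσᵢ².
True-score variance = [4²·0.65 + 5.5²·0.80 + 21.3²·0.84 + 5.6²·0.66] + 342.635 = 436.397 + 342.635 = 779.032.
Reliability = 779.032 / 873.935 = 0.891.

0.891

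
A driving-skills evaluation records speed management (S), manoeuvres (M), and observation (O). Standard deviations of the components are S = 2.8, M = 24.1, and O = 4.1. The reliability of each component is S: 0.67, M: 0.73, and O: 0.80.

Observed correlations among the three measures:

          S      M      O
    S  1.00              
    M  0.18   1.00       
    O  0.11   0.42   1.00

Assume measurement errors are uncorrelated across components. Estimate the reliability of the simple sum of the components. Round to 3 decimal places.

Var(S+M+O) = 2.8² + 24.1² + 4.1² + 2·[2.8·24.1·0.18 + 2.8·4.1·0.11 + 24.1·4.1·0.42] = 605.46 + 109.819 = 715.279.
Under uncorrelated errors the observed covariances equal the true-score covariances, so only the own-variance terms attenuate.
True-score variance = [2.8²·0.67 + 24.1²·0.73 + 4.1²·0.80] + 109.819 = 442.692 + 109.819 = 552.511.
Reliability = 552.511 / 715.279 = 0.772.

0.772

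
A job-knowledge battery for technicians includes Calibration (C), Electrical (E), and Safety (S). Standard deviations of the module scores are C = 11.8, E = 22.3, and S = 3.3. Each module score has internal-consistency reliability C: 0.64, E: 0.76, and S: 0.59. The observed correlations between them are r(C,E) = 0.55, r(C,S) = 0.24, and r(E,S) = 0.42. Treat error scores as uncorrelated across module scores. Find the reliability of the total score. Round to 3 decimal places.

Var(C+E+S) = 11.8² + 22.3² + 3.3² + 2·[11.8·22.3·0.55 + 11.8·3.3·0.24 + 22.3·3.3·0.42] = 647.42 + 369.961 = 1017.38.
Under uncorrelated errors the observed covariances equal the true-score covariances, so only the own-variance terms attenuate.
True-score variance = [11.8²·0.64 + 22.3²·0.76 + 3.3²·0.59] + 369.961 = 473.479 + 369.961 = 843.44.
Reliability = 843.44 / 1017.38 = 0.829.

0.829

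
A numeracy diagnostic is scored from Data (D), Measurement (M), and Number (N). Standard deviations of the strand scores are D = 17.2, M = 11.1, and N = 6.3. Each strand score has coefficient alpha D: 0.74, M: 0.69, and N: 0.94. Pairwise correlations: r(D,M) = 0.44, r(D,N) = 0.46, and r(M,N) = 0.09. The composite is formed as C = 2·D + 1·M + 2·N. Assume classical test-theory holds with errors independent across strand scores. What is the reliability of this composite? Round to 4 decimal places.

Var(C) = 2²·17.2² + 11.1² + 2²·6.3² + 2·[2·17.2·11.1·0.44 + 4·17.2·6.3·0.46 + 2·11.1·6.3·0.09] = 1465.33 + 759.959 = 2225.29.
Because errors are independent across components, Cov(Tᵢ,Tⱼ) = Cov(Xᵢ,Xⱼ); the off-diagonal part of the true-score variance is the same as above.
True-score variance = [2²·17.2²·0.74 + 11.1²·0.69 + 2²·6.3²·0.94] + 759.959 = 1109.94 + 759.959 = 1869.89.
Reliability = 1869.89 / 2225.29 = 0.8403.

0.8403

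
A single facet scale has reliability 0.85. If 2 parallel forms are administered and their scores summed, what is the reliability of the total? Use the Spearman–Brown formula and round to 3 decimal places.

ρ_k = kρ / (1 + (k−1)ρ) = 2·0.85 / (1 + 1·0.85) = 1.700 / 1.850 = 0.919.

0.919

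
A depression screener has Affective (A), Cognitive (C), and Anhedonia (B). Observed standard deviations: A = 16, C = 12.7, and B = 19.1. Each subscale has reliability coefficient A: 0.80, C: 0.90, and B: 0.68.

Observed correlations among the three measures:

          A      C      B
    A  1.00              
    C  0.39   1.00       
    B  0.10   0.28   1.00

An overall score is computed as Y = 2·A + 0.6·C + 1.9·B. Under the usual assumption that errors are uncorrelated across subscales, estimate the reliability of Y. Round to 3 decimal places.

0.788

Var(Y) = 2²·16² + 0.6²·12.7² + 1.9²·19.1² + 2·[1.2·16·12.7·0.39 + 3.8·16·19.1·0.10 + 1.14·12.7·19.1·0.28] = 2399.03 + 577.308 = 2976.34.
Under uncorrelated errors the observed covariances equal the true-score covariances, so only the own-variance terms attenuate.
True-score variance = [2²·16²·0.80 + 0.6²·12.7²·0.90 + 1.9²·19.1²·0.68] + 577.308 = 1766.99 + 577.308 = 2344.3.
Reliability = 2344.3 / 2976.34 = 0.788.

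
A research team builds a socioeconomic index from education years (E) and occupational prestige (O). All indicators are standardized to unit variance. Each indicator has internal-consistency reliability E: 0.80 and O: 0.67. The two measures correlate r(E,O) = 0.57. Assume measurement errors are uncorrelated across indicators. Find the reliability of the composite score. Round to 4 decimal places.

0.8312

Var(E+O) = 2 + 2·[0.57] = 2 + 1.14 = 3.14.
Because errors are independent across components, Cov(Tᵢ,Tⱼ) = Cov(Xᵢ,Xⱼ); the off-diagonal part of the true-score variance is the same as above.
True-score variance = [0.80 + 0.67] + 1.14 = 1.47 + 1.14 = 2.61.
Reliability = 2.61 / 3.14 = 0.8312.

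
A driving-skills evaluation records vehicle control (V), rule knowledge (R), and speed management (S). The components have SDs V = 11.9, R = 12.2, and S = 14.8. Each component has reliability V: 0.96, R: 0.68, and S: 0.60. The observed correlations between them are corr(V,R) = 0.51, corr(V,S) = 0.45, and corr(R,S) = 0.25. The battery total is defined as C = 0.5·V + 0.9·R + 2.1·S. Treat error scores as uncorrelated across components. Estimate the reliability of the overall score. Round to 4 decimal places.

Var(C) = 0.5²·11.9² + 0.9²·12.2² + 2.1²·14.8² + 2·[0.45·11.9·12.2·0.51 + 1.05·11.9·14.8·0.45 + 1.89·12.2·14.8·0.25] = 1121.93 + 403.7 = 1525.63.
Because errors are independent across components, Cov(Tᵢ,Tⱼ) = Cov(Xᵢ,Xⱼ); the off-diagonal part of the true-score variance is the same as above.
True-score variance = [0.5²·11.9²·0.96 + 0.9²·12.2²·0.68 + 2.1²·14.8²·0.60] + 403.7 = 695.547 + 403.7 = 1099.25.
Reliability = 1099.25 / 1525.63 = 0.7205.

0.7205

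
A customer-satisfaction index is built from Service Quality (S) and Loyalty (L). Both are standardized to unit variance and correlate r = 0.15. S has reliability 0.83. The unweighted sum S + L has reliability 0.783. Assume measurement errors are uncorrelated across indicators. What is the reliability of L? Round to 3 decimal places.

0.671

Var(S+L) = 2 + 2·0.15 = 2.300.
True-score variance = ρ_S + ρ_L + 2·0.15, so 0.783 = (0.83 + ρ_L + 0.30) / 2.300.
ρ_L = 0.783·2.300 − 0.83 − 0.30 = 0.671.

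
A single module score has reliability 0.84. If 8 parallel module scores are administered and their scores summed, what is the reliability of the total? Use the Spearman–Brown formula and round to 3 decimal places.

ρ_k = kρ / (1 + (k−1)ρ) = 8·0.84 / (1 + 7·0.84) = 6.720 / 6.880 = 0.977.

0.977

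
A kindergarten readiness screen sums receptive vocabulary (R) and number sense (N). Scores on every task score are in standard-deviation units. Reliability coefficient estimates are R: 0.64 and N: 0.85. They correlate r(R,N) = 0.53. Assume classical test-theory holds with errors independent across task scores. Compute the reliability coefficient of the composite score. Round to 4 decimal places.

Var(R+N) = 2 + 2·[0.53] = 2 + 1.06 = 3.06.
With uncorrelated errors the cross-covariances are all true-score covariance, so they carry over unchanged; only the diagonal terms shrink to ρᵢσᵢ².
True-score variance = [0.64 + 0.85] + 1.06 = 1.49 + 1.06 = 2.55.
Reliability = 2.55 / 3.06 = 0.8333.

0.8333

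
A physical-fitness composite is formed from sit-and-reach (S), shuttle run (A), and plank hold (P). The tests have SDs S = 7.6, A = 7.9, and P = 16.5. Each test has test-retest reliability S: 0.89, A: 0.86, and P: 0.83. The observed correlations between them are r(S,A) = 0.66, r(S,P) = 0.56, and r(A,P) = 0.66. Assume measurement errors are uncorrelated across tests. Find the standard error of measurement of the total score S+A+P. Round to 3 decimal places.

Var(total) = 392.42 + 391.763 = 784.183.
True-score variance = 331.046 + 391.763 = 722.809, so reliability = 0.9217.
Error variance = 784.183 − 722.809 = 61.3735; SEM = √61.3735 = 7.834.

7.834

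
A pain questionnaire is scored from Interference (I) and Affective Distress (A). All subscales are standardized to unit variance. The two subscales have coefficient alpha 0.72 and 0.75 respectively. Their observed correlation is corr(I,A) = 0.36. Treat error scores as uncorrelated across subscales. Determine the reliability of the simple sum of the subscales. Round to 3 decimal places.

0.805

Var(I+A) = 2 + 2·[0.36] = 2 + 0.72 = 2.72.
Because errors are independent across components, Cov(Tᵢ,Tⱼ) = Cov(Xᵢ,Xⱼ); the off-diagonal part of the true-score variance is the same as above.
True-score variance = [0.72 + 0.75] + 0.72 = 1.47 + 0.72 = 2.19.
Reliability = 2.19 / 2.72 = 0.805.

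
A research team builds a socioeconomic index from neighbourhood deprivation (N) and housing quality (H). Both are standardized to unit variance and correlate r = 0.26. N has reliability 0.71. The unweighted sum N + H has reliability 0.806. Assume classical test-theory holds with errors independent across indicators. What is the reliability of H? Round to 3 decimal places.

Var(N+H) = 2 + 2·0.26 = 2.520.
True-score variance = ρ_N + ρ_H + 2·0.26, so 0.806 = (0.71 + ρ_H + 0.52) / 2.520.
ρ_H = 0.806·2.520 − 0.71 − 0.52 = 0.801.

0.801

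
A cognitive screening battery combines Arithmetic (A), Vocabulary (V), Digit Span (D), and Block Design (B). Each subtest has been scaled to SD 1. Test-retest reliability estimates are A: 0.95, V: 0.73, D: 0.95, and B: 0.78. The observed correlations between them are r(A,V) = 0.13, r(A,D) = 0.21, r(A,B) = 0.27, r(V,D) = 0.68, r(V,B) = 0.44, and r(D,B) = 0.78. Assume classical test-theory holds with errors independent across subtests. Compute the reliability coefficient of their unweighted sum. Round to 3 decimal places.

0.935

Var(A+V+D+B) = 4 + 2·[0.13 + 0.21 + 0.27 + 0.68 + 0.44 + 0.78] = 4 + 5.02 = 9.02.
Because errors are independent across components, Cov(Tᵢ,Tⱼ) = Cov(Xᵢ,Xⱼ); the off-diagonal part of the true-score variance is the same as above.
True-score variance = [0.95 + 0.73 + 0.95 + 0.78] + 5.02 = 3.41 + 5.02 = 8.43.
Reliability = 8.43 / 9.02 = 0.935.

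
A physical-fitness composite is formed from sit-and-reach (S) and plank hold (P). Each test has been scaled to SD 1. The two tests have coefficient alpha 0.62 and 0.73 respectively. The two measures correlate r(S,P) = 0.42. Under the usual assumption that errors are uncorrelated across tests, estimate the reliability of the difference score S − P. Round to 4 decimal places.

Var(S−P) = 1 + 1 − 2·0.42 = 2 − 0.84 = 1.16.
Under uncorrelated errors the observed covariances equal the true-score covariances, so only the own-variance terms attenuate.
True-score variance = [0.62 + 0.73] − 0.84 = 1.35 − 0.84 = 0.51.
Reliability = 0.51 / 1.16 = 0.4397.

0.4397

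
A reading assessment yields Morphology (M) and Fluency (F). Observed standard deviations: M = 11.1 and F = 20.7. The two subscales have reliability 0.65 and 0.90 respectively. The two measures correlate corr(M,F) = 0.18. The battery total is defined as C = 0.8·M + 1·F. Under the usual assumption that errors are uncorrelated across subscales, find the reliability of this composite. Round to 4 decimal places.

0.8772

Var(C) = 0.8²·11.1² + 20.7² + 2·[0.8·11.1·20.7·0.18] = 507.344 + 66.1738 = 573.518.
Under uncorrelated errors the observed covariances equal the true-score covariances, so only the own-variance terms attenuate.
True-score variance = [0.8²·11.1²·0.65 + 20.7²·0.90] + 66.1738 = 436.896 + 66.1738 = 503.07.
Reliability = 503.07 / 573.518 = 0.8772.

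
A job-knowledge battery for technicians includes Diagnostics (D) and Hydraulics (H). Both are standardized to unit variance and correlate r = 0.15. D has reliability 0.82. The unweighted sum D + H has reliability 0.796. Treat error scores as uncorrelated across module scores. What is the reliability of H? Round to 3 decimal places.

0.711

Var(D+H) = 2 + 2·0.15 = 2.300.
True-score variance = ρ_D + ρ_H + 2·0.15, so 0.796 = (0.82 + ρ_H + 0.30) / 2.300.
ρ_H = 0.796·2.300 − 0.82 − 0.30 = 0.711.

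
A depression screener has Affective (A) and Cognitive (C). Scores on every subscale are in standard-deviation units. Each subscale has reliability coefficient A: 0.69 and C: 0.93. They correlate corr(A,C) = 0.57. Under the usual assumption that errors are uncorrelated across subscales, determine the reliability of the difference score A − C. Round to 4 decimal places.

Var(A−C) = 1 + 1 − 2·0.57 = 2 − 1.14 = 0.86.
With uncorrelated errors the cross-covariances are all true-score covariance, so they carry over unchanged; only the diagonal terms shrink to ρᵢσᵢ².
True-score variance = [0.69 + 0.93] − 1.14 = 1.62 − 1.14 = 0.48.
Reliability = 0.48 / 0.86 = 0.5581.

0.5581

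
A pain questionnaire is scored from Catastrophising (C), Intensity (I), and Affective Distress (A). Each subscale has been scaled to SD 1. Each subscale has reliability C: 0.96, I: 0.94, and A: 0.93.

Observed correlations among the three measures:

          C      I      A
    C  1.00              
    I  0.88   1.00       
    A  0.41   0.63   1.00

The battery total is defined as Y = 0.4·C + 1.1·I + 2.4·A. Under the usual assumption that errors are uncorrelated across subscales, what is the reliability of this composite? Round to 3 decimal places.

0.960

Var(Y) = 0.4² + 1.1² + 2.4² + 2·[0.44·0.88 + 0.96·0.41 + 2.64·0.63] = 7.13 + 4.888 = 12.018.
Under uncorrelated errors the observed covariances equal the true-score covariances, so only the own-variance terms attenuate.
True-score variance = [0.4²·0.96 + 1.1²·0.94 + 2.4²·0.93] + 4.888 = 6.6478 + 4.888 = 11.5358.
Reliability = 11.5358 / 12.018 = 0.960.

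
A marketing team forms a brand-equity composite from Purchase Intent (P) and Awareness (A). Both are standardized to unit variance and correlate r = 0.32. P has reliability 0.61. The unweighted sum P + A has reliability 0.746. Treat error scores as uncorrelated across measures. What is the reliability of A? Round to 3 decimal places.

Var(P+A) = 2 + 2·0.32 = 2.640.
True-score variance = ρ_P + ρ_A + 2·0.32, so 0.746 = (0.61 + ρ_A + 0.64) / 2.640.
ρ_A = 0.746·2.640 − 0.61 − 0.64 = 0.719.

0.719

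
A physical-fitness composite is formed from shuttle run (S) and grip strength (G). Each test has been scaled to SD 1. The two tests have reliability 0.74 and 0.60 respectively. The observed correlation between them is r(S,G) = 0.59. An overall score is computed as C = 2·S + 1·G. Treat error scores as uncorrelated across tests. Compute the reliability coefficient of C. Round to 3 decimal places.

0.804

Var(C) = 2² + 1 + 2·[2·0.59] = 5 + 2.36 = 7.36.
With uncorrelated errors the cross-covariances are all true-score covariance, so they carry over unchanged; only the diagonal terms shrink to ρᵢσᵢ².
True-score variance = [2²·0.74 + 0.60] + 2.36 = 3.56 + 2.36 = 5.92.
Reliability = 5.92 / 7.36 = 0.804.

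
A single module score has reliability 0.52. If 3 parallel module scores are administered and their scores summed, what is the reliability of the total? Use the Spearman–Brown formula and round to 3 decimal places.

ρ_k = kρ / (1 + (k−1)ρ) = 3·0.52 / (1 + 2·0.52) = 1.560 / 2.040 = 0.765.

0.765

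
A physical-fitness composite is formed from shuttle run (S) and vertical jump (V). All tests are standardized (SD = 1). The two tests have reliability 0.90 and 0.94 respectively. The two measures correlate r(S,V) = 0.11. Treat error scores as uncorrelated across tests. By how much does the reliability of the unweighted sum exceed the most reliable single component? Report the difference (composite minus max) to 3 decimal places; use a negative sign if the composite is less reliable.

-0.012

Var(sum) = 2 + 0.22 = 2.22; true-score variance = 1.84 + 0.22 = 2.06; composite reliability = 0.9279.
Max component reliability = 0.9400.
Difference = 0.9279 − 0.9400 = -0.012.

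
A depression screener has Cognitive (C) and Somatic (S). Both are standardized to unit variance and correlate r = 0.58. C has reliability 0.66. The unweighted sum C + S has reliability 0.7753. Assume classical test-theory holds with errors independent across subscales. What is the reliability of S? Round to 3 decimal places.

0.630

Var(C+S) = 2 + 2·0.58 = 3.160.
True-score variance = ρ_C + ρ_S + 2·0.58, so 0.7753 = (0.66 + ρ_S + 1.16) / 3.160.
ρ_S = 0.7753·3.160 − 0.66 − 1.16 = 0.630.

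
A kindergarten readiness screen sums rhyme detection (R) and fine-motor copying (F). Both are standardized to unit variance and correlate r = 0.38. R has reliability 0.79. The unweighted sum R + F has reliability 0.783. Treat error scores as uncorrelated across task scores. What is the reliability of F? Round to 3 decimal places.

Var(R+F) = 2 + 2·0.38 = 2.760.
True-score variance = ρ_R + ρ_F + 2·0.38, so 0.783 = (0.79 + ρ_F + 0.76) / 2.760.
ρ_F = 0.783·2.760 − 0.79 − 0.76 = 0.611.

0.611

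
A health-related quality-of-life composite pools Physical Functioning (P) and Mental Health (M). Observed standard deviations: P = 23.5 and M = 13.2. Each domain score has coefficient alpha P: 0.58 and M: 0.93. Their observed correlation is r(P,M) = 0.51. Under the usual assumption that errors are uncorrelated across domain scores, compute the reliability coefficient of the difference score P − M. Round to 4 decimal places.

0.4047

Var(P−M) = 23.5² + 13.2² − 2·23.5·13.2·0.51 = 726.49 − 316.404 = 410.086.
Under uncorrelated errors the observed covariances equal the true-score covariances, so only the own-variance terms attenuate.
True-score variance = [23.5²·0.58 + 13.2²·0.93] − 316.404 = 482.348 − 316.404 = 165.944.
Reliability = 165.944 / 410.086 = 0.4047.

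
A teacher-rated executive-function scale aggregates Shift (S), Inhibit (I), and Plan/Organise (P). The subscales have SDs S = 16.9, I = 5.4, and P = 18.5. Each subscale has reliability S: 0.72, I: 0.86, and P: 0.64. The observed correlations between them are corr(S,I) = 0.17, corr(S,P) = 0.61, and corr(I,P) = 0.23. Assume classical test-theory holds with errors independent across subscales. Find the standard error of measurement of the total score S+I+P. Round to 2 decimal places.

14.40

Var(total) = 657.02 + 458.415 = 1115.44.
True-score variance = 449.757 + 458.415 = 908.172, so reliability = 0.8142.
Error variance = 1115.44 − 908.172 = 207.263; SEM = √207.263 = 14.40.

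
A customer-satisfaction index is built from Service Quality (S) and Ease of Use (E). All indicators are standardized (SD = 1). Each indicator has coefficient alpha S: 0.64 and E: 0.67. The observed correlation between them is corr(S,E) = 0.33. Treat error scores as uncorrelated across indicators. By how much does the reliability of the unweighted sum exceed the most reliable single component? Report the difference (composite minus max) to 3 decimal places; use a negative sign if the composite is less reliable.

Var(sum) = 2 + 0.66 = 2.66; true-score variance = 1.31 + 0.66 = 1.97; composite reliability = 0.7406.
Max component reliability = 0.6700.
Difference = 0.7406 − 0.6700 = 0.071.

0.071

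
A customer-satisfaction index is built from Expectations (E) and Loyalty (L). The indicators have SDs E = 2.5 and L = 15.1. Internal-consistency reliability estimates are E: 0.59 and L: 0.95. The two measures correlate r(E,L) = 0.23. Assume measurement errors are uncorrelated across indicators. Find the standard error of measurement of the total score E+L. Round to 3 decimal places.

Var(total) = 234.26 + 17.365 = 251.625.
True-score variance = 220.297 + 17.365 = 237.662, so reliability = 0.9445.
Error variance = 251.625 − 237.662 = 13.963; SEM = √13.963 = 3.737.

3.737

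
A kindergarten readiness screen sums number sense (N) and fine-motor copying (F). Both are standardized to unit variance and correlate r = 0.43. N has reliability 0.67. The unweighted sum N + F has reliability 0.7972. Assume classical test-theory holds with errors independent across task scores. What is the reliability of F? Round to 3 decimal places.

Var(N+F) = 2 + 2·0.43 = 2.860.
True-score variance = ρ_N + ρ_F + 2·0.43, so 0.7972 = (0.67 + ρ_F + 0.86) / 2.860.
ρ_F = 0.7972·2.860 − 0.67 − 0.86 = 0.750.

0.750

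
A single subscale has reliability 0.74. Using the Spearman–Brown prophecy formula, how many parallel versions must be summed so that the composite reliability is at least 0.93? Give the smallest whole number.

5

k ≥ ρ*(1−ρ₁)/(ρ₁(1−ρ*)) = 0.93·0.26 / (0.74·0.07) = 4.668.
Smallest integer k = 5.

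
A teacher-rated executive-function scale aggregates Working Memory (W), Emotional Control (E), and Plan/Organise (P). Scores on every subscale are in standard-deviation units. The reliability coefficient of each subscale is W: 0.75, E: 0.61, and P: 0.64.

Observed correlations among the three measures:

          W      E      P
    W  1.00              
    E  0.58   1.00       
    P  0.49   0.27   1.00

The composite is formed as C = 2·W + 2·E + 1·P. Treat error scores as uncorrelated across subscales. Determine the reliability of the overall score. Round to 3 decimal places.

Var(C) = 2² + 2² + 1 + 2·[4·0.58 + 2·0.49 + 2·0.27] = 9 + 7.68 = 16.68.
Because errors are independent across components, Cov(Tᵢ,Tⱼ) = Cov(Xᵢ,Xⱼ); the off-diagonal part of the true-score variance is the same as above.
True-score variance = [2²·0.75 + 2²·0.61 + 0.64] + 7.68 = 6.08 + 7.68 = 13.76.
Reliability = 13.76 / 16.68 = 0.825.

0.825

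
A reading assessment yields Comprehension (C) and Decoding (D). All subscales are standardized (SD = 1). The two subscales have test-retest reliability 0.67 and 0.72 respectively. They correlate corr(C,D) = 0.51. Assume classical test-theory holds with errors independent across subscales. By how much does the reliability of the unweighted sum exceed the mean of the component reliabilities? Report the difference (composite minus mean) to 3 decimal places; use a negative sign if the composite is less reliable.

Var(sum) = 2 + 1.02 = 3.02; true-score variance = 1.39 + 1.02 = 2.41; composite reliability = 0.7980.
Mean component reliability = 0.6950.
Difference = 0.7980 − 0.6950 = 0.103.

0.103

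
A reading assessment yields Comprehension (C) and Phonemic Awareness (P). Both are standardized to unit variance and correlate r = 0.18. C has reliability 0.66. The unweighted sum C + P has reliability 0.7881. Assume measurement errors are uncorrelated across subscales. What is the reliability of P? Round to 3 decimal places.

0.840

Var(C+P) = 2 + 2·0.18 = 2.360.
True-score variance = ρ_C + ρ_P + 2·0.18, so 0.7881 = (0.66 + ρ_P + 0.36) / 2.360.
ρ_P = 0.7881·2.360 − 0.66 − 0.36 = 0.840.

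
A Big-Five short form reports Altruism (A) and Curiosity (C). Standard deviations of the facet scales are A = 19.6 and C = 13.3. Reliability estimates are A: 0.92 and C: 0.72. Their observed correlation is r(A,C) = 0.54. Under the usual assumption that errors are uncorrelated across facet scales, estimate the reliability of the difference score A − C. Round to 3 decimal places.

Var(A−C) = 19.6² + 13.3² − 2·19.6·13.3·0.54 = 561.05 − 281.534 = 279.516.
Under uncorrelated errors the observed covariances equal the true-score covariances, so only the own-variance terms attenuate.
True-score variance = [19.6²·0.92 + 13.3²·0.72] − 281.534 = 480.788 − 281.534 = 199.254.
Reliability = 199.254 / 279.516 = 0.713.

0.713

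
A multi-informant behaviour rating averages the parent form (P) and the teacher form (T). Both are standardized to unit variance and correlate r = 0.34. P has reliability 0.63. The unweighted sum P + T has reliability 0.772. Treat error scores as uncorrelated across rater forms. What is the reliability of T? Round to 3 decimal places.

0.759

Var(P+T) = 2 + 2·0.34 = 2.680.
True-score variance = ρ_P + ρ_T + 2·0.34, so 0.772 = (0.63 + ρ_T + 0.68) / 2.680.
ρ_T = 0.772·2.680 − 0.63 − 0.68 = 0.759.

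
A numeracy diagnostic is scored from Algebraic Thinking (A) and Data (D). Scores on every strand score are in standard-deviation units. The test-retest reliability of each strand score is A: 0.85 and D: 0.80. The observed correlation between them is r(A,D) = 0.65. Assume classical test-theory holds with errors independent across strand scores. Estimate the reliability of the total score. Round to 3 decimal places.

0.894

Var(A+D) = 2 + 2·[0.65] = 2 + 1.3 = 3.3.
Because errors are independent across components, Cov(Tᵢ,Tⱼ) = Cov(Xᵢ,Xⱼ); the off-diagonal part of the true-score variance is the same as above.
True-score variance = [0.85 + 0.80] + 1.3 = 1.65 + 1.3 = 2.95.
Reliability = 2.95 / 3.3 = 0.894.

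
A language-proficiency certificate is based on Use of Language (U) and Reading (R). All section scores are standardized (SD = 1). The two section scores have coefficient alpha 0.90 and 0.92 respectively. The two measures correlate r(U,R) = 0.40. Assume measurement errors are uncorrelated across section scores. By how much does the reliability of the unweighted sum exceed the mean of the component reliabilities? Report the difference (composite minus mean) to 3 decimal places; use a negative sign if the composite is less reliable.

Var(sum) = 2 + 0.8 = 2.8; true-score variance = 1.82 + 0.8 = 2.62; composite reliability = 0.9357.
Mean component reliability = 0.9100.
Difference = 0.9357 − 0.9100 = 0.026.

0.026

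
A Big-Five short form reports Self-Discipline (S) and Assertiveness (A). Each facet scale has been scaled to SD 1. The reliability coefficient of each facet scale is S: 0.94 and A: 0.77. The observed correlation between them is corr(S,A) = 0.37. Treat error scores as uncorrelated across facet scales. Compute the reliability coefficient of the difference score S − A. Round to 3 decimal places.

0.770

Var(S−A) = 1 + 1 − 2·0.37 = 2 − 0.74 = 1.26.
Under uncorrelated errors the observed covariances equal the true-score covariances, so only the own-variance terms attenuate.
True-score variance = [0.94 + 0.77] − 0.74 = 1.71 − 0.74 = 0.97.
Reliability = 0.97 / 1.26 = 0.770.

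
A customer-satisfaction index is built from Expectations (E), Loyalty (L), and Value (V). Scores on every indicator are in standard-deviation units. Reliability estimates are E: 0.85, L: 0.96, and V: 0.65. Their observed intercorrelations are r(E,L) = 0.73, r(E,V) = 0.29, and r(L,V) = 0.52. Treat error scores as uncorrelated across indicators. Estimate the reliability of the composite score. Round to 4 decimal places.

0.9112

Var(E+L+V) = 3 + 2·[0.73 + 0.29 + 0.52] = 3 + 3.08 = 6.08.
Because errors are independent across components, Cov(Tᵢ,Tⱼ) = Cov(Xᵢ,Xⱼ); the off-diagonal part of the true-score variance is the same as above.
True-score variance = [0.85 + 0.96 + 0.65] + 3.08 = 2.46 + 3.08 = 5.54.
Reliability = 5.54 / 6.08 = 0.9112.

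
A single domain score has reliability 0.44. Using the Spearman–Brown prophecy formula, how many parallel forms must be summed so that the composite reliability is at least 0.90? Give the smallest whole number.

12

k ≥ ρ*(1−ρ₁)/(ρ₁(1−ρ*)) = 0.90·0.56 / (0.44·0.10) = 11.455.
Smallest integer k = 12.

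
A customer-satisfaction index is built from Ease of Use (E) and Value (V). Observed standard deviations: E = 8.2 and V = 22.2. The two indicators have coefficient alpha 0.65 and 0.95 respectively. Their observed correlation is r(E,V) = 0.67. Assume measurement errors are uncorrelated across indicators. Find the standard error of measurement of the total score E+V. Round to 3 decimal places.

6.941

Var(total) = 560.08 + 243.934 = 804.014.
True-score variance = 511.904 + 243.934 = 755.838, so reliability = 0.9401.
Error variance = 804.014 − 755.838 = 48.176; SEM = √48.176 = 6.941.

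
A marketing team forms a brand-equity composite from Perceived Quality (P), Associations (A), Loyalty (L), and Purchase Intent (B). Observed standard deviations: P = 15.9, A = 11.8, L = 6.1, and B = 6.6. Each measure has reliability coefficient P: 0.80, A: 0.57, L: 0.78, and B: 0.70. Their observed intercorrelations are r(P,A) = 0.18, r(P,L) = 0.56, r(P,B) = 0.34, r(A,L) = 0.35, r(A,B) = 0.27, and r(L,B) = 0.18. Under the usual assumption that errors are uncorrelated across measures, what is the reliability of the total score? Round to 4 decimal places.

Var(P+A+L+B) = 15.9² + 11.8² + 6.1² + 6.6² + 2·[15.9·11.8·0.18 + 15.9·6.1·0.56 + 15.9·6.6·0.34 + 11.8·6.1·0.35 + 11.8·6.6·0.27 + 6.1·6.6·0.18] = 472.82 + 354.466 = 827.286.
Because errors are independent across components, Cov(Tᵢ,Tⱼ) = Cov(Xᵢ,Xⱼ); the off-diagonal part of the true-score variance is the same as above.
True-score variance = [15.9²·0.80 + 11.8²·0.57 + 6.1²·0.78 + 6.6²·0.70] + 354.466 = 341.131 + 354.466 = 695.597.
Reliability = 695.597 / 827.286 = 0.8408.

0.8408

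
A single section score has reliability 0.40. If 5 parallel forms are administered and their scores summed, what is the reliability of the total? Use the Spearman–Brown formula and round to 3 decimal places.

ρ_k = kρ / (1 + (k−1)ρ) = 5·0.40 / (1 + 4·0.40) = 2.000 / 2.600 = 0.769.

0.769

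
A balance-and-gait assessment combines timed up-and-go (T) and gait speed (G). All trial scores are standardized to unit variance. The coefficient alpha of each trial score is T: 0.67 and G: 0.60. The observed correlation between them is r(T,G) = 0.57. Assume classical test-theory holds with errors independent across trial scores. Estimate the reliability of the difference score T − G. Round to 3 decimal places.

Var(T−G) = 1 + 1 − 2·0.57 = 2 − 1.14 = 0.86.
Because errors are independent across components, Cov(Tᵢ,Tⱼ) = Cov(Xᵢ,Xⱼ); the off-diagonal part of the true-score variance is the same as above.
True-score variance = [0.67 + 0.60] − 1.14 = 1.27 − 1.14 = 0.13.
Reliability = 0.13 / 0.86 = 0.151.

0.151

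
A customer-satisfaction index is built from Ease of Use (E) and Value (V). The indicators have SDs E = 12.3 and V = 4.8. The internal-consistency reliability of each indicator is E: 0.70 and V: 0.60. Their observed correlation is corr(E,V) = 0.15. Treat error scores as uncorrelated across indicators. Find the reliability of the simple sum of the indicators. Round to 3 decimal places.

0.716

Var(E+V) = 12.3² + 4.8² + 2·[12.3·4.8·0.15] = 174.33 + 17.712 = 192.042.
Under uncorrelated errors the observed covariances equal the true-score covariances, so only the own-variance terms attenuate.
True-score variance = [12.3²·0.70 + 4.8²·0.60] + 17.712 = 119.727 + 17.712 = 137.439.
Reliability = 137.439 / 192.042 = 0.716.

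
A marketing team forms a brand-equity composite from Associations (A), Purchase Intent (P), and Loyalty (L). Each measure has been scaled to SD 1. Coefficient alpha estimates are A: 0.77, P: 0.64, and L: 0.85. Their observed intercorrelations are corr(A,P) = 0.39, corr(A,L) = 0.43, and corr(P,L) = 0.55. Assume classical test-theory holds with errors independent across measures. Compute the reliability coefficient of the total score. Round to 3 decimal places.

Var(A+P+L) = 3 + 2·[0.39 + 0.43 + 0.55] = 3 + 2.74 = 5.74.
Because errors are independent across components, Cov(Tᵢ,Tⱼ) = Cov(Xᵢ,Xⱼ); the off-diagonal part of the true-score variance is the same as above.
True-score variance = [0.77 + 0.64 + 0.85] + 2.74 = 2.26 + 2.74 = 5.
Reliability = 5 / 5.74 = 0.871.

0.871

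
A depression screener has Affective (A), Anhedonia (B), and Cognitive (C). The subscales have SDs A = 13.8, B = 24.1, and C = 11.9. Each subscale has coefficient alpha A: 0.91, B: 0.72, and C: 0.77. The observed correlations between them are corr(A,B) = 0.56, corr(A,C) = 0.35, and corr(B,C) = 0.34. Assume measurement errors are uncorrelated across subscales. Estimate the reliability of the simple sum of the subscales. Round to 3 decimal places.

0.867

Var(A+B+C) = 13.8² + 24.1² + 11.9² + 2·[13.8·24.1·0.56 + 13.8·11.9·0.35 + 24.1·11.9·0.34] = 912.86 + 682.461 = 1595.32.
Under uncorrelated errors the observed covariances equal the true-score covariances, so only the own-variance terms attenuate.
True-score variance = [13.8²·0.91 + 24.1²·0.72 + 11.9²·0.77] + 682.461 = 700.523 + 682.461 = 1382.98.
Reliability = 1382.98 / 1595.32 = 0.867.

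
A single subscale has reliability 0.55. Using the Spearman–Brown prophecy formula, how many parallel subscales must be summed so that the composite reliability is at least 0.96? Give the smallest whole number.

20

k ≥ ρ*(1−ρ₁)/(ρ₁(1−ρ*)) = 0.96·0.45 / (0.55·0.04) = 19.636.
Smallest integer k = 20.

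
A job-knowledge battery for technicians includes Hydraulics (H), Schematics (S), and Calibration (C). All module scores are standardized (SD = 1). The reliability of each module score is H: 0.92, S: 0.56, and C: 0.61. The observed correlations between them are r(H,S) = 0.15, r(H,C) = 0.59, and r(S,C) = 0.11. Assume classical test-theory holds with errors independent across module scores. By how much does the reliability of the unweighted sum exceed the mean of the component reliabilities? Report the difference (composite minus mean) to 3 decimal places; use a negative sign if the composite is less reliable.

Var(sum) = 3 + 1.7 = 4.7; true-score variance = 2.09 + 1.7 = 3.79; composite reliability = 0.8064.
Mean component reliability = 0.6967.
Difference = 0.8064 − 0.6967 = 0.110.

0.110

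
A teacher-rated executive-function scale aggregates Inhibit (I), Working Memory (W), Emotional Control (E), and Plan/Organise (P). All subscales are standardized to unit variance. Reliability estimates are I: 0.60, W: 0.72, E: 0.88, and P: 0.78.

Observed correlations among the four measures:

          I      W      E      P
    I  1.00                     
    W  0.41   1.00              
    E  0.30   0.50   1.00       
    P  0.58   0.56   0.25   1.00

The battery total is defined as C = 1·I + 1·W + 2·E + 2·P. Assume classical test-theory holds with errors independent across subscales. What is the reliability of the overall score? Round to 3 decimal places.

0.901

Var(C) = 1 + 1 + 2² + 2² + 2·[0.41 + 2·0.30 + 2·0.58 + 2·0.50 + 2·0.56 + 4·0.25] = 10 + 10.58 = 20.58.
Because errors are independent across components, Cov(Tᵢ,Tⱼ) = Cov(Xᵢ,Xⱼ); the off-diagonal part of the true-score variance is the same as above.
True-score variance = [0.60 + 0.72 + 2²·0.88 + 2²·0.78] + 10.58 = 7.96 + 10.58 = 18.54.
Reliability = 18.54 / 20.58 = 0.901.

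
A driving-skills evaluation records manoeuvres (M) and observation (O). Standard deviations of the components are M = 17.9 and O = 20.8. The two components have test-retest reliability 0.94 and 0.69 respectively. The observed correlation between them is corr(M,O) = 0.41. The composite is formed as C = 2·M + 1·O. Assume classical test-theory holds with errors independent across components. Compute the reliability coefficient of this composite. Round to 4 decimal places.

0.9092

Var(C) = 2²·17.9² + 20.8² + 2·[2·17.9·20.8·0.41] = 1714.28 + 610.605 = 2324.88.
Because errors are independent across components, Cov(Tᵢ,Tⱼ) = Cov(Xᵢ,Xⱼ); the off-diagonal part of the true-score variance is the same as above.
True-score variance = [2²·17.9²·0.94 + 20.8²·0.69] + 610.605 = 1503.26 + 610.605 = 2113.87.
Reliability = 2113.87 / 2324.88 = 0.9092.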